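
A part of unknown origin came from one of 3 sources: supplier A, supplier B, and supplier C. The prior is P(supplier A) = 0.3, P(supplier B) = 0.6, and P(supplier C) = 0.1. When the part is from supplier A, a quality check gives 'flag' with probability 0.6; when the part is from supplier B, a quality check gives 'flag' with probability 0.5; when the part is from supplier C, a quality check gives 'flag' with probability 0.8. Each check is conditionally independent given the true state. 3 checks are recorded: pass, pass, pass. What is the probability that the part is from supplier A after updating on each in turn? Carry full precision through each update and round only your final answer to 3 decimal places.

0.202

Apply Bayes' rule sequentially, carrying P(supplier A) forward.
After 'pass': normaliser = 0.4·0.3000 + 0.5·0.6000 + 0.2·0.1000; P(supplier A) ≈ 0.2727, P(supplier B) ≈ 0.6818, P(supplier C) ≈ 0.0455
After 'pass': normaliser = 0.4·0.2727 + 0.5·0.6818 + 0.2·0.0455; P(supplier A) ≈ 0.2376, P(supplier B) ≈ 0.7426, P(supplier C) ≈ 0.0198
After 'pass': normaliser = 0.4·0.2376 + 0.5·0.7426 + 0.2·0.0198; P(supplier A) ≈ 0.2021, P(supplier B) ≈ 0.7895, P(supplier C) ≈ 0.0084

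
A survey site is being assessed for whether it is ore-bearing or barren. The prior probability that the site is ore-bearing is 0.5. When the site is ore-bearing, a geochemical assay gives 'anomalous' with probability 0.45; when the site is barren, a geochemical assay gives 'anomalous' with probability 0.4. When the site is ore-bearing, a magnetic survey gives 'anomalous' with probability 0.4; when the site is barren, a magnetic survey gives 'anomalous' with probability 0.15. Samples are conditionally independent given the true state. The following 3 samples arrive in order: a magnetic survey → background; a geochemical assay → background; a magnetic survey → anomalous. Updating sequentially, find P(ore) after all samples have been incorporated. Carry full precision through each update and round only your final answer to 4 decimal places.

After a magnetic survey='background': P(ore) = 0.6·0.5000 / (0.6·0.5000 + 0.85·0.5000) ≈ 0.4138
After a geochemical assay='background': P(ore) = 0.55·0.4138 / (0.55·0.4138 + 0.6·0.5862) ≈ 0.3929
After a magnetic survey='anomalous': P(ore) = 0.4·0.3929 / (0.4·0.3929 + 0.15·0.6071) ≈ 0.6331

0.6331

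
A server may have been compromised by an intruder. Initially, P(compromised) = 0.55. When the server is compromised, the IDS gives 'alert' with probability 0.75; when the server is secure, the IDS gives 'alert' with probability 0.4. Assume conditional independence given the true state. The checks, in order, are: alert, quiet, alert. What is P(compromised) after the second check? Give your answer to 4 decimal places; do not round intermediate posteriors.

After 'alert': P(compromised) = 0.75·0.5500 / (0.75·0.5500 + 0.4·0.4500) ≈ 0.6962
After 'quiet': P(compromised) = 0.25·0.6962 / (0.25·0.6962 + 0.6·0.3038) ≈ 0.4885

0.4885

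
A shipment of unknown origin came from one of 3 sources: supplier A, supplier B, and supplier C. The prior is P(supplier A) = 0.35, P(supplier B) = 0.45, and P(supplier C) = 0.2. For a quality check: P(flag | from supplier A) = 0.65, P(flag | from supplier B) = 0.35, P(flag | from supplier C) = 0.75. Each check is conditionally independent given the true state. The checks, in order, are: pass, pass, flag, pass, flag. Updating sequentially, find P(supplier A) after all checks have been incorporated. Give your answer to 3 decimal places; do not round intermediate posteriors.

After 'pass': normaliser = 0.35·0.3500 + 0.65·0.4500 + 0.25·0.2000; P(supplier A) ≈ 0.2634, P(supplier B) ≈ 0.6290, P(supplier C) ≈ 0.1075
After 'pass': normaliser = 0.35·0.2634 + 0.65·0.6290 + 0.25·0.1075; P(supplier A) ≈ 0.1746, P(supplier B) ≈ 0.7744, P(supplier C) ≈ 0.0509
After 'flag': normaliser = 0.65·0.1746 + 0.35·0.7744 + 0.75·0.0509; P(supplier A) ≈ 0.2685, P(supplier B) ≈ 0.6412, P(supplier C) ≈ 0.0903
After 'pass': normaliser = 0.35·0.2685 + 0.65·0.6412 + 0.25·0.0903; P(supplier A) ≈ 0.1762, P(supplier B) ≈ 0.7814, P(supplier C) ≈ 0.0423
After 'flag': normaliser = 0.65·0.1762 + 0.35·0.7814 + 0.75·0.0423; P(supplier A) ≈ 0.2729, P(supplier B) ≈ 0.6515, P(supplier C) ≈ 0.0756

0.273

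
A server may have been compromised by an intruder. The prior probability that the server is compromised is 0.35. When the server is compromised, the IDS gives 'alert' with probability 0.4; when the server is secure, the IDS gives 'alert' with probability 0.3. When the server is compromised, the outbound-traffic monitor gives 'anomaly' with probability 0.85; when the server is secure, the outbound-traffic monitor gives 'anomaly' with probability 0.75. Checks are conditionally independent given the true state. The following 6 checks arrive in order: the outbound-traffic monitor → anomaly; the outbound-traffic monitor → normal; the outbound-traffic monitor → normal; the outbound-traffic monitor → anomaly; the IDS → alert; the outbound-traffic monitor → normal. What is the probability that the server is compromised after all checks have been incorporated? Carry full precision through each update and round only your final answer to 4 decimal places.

0.1661

After the outbound-traffic monitor='anomaly': P(compromised) = 0.85·0.3500 / (0.85·0.3500 + 0.75·0.6500) ≈ 0.3790
After the outbound-traffic monitor='normal': P(compromised) = 0.15·0.3790 / (0.15·0.3790 + 0.25·0.6210) ≈ 0.2680
After the outbound-traffic monitor='normal': P(compromised) = 0.15·0.2680 / (0.15·0.2680 + 0.25·0.7320) ≈ 0.1801
After the outbound-traffic monitor='anomaly': P(compromised) = 0.85·0.1801 / (0.85·0.1801 + 0.75·0.8199) ≈ 0.1993
After the IDS='alert': P(compromised) = 0.4·0.1993 / (0.4·0.1993 + 0.3·0.8007) ≈ 0.2492
After the outbound-traffic monitor='normal': P(compromised) = 0.15·0.2492 / (0.15·0.2492 + 0.25·0.7508) ≈ 0.1661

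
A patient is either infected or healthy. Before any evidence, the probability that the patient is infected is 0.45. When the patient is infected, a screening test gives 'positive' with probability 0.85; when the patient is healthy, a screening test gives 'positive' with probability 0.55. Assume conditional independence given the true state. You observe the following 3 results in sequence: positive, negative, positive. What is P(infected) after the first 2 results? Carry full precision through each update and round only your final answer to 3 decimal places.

After 'positive': P(infected) = 0.85·0.4500 / (0.85·0.4500 + 0.55·0.5500) ≈ 0.5584
After 'negative': P(infected) = 0.15·0.5584 / (0.15·0.5584 + 0.45·0.4416) ≈ 0.2965

0.297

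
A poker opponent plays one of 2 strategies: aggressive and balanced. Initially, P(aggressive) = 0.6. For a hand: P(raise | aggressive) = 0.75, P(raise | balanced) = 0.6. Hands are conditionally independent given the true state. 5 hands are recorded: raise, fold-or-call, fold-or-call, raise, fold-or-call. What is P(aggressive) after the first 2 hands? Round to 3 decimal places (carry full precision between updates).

After 'raise': P(aggressive) = 0.75·0.6000 / (0.75·0.6000 + 0.6·0.4000) ≈ 0.6522
After 'fold-or-call': P(aggressive) = 0.25·0.6522 / (0.25·0.6522 + 0.4·0.3478) ≈ 0.5396

0.540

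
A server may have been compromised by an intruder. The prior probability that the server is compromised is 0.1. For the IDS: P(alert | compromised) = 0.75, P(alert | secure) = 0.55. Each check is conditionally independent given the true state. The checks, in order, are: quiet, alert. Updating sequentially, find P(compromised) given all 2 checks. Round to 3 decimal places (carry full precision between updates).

0.078

Each posterior becomes the prior for the next update.
After 'quiet': P(compromised) = 0.25·0.1000 / (0.25·0.1000 + 0.45·0.9000) ≈ 0.0581
After 'alert': P(compromised) = 0.75·0.0581 / (0.75·0.0581 + 0.55·0.9419) ≈ 0.0776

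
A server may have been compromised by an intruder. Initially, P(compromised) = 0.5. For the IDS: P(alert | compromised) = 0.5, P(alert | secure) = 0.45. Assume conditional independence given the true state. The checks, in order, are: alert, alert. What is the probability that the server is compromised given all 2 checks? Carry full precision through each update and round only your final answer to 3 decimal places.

0.552

After 'alert': P(compromised) = 0.5·0.5000 / (0.5·0.5000 + 0.45·0.5000) ≈ 0.5263
After 'alert': P(compromised) = 0.5·0.5263 / (0.5·0.5263 + 0.45·0.4737) ≈ 0.5525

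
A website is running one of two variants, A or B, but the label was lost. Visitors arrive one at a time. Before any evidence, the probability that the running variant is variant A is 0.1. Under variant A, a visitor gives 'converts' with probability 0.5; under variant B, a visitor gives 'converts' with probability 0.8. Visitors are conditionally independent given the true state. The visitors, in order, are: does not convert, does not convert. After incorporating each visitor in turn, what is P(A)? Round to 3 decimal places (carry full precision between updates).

After 'does not convert': P(A) = 0.5·0.1000 / (0.5·0.1000 + 0.2·0.9000) ≈ 0.2174
After 'does not convert': P(A) = 0.5·0.2174 / (0.5·0.2174 + 0.2·0.7826) ≈ 0.4098

0.410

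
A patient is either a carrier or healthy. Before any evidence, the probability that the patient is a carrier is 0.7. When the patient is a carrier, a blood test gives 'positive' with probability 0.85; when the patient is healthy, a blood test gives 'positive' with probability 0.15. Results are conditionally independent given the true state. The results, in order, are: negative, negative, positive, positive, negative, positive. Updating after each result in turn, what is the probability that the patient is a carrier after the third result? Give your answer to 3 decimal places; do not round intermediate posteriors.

After 'negative': P(carrier) = 0.15·0.7000 / (0.15·0.7000 + 0.85·0.3000) ≈ 0.2917
After 'negative': P(carrier) = 0.15·0.2917 / (0.15·0.2917 + 0.85·0.7083) ≈ 0.0677
After 'positive': P(carrier) = 0.85·0.0677 / (0.85·0.0677 + 0.15·0.9323) ≈ 0.2917

0.292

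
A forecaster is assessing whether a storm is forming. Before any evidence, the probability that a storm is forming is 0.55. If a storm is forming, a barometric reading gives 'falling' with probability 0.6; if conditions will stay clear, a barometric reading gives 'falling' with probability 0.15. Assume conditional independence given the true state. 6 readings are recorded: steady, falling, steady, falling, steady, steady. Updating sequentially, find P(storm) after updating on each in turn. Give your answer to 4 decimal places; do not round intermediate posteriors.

0.4895

Each posterior becomes the prior for the next update.
After 'steady': P(storm) = 0.4·0.5500 / (0.4·0.5500 + 0.85·0.4500) ≈ 0.3651
After 'falling': P(storm) = 0.6·0.3651 / (0.6·0.3651 + 0.15·0.6349) ≈ 0.6970
After 'steady': P(storm) = 0.4·0.6970 / (0.4·0.6970 + 0.85·0.3030) ≈ 0.5198
After 'falling': P(storm) = 0.6·0.5198 / (0.6·0.5198 + 0.15·0.4802) ≈ 0.8124
After 'steady': P(storm) = 0.4·0.8124 / (0.4·0.8124 + 0.85·0.1876) ≈ 0.6708
After 'steady': P(storm) = 0.4·0.6708 / (0.4·0.6708 + 0.85·0.3292) ≈ 0.4895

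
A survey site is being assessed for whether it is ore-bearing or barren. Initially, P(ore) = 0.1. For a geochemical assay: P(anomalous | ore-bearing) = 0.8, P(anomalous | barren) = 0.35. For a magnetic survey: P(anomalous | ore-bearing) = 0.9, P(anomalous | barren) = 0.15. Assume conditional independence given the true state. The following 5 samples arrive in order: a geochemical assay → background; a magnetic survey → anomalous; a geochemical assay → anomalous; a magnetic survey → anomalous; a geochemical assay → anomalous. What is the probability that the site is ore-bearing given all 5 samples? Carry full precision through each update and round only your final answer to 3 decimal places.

Apply Bayes' rule sequentially, carrying P(ore) forward.
After a geochemical assay='background': P(ore) = 0.2·0.1000 / (0.2·0.1000 + 0.65·0.9000) ≈ 0.0331
After a magnetic survey='anomalous': P(ore) = 0.9·0.0331 / (0.9·0.0331 + 0.15·0.9669) ≈ 0.1702
After a geochemical assay='anomalous': P(ore) = 0.8·0.1702 / (0.8·0.1702 + 0.35·0.8298) ≈ 0.3192
After a magnetic survey='anomalous': P(ore) = 0.9·0.3192 / (0.9·0.3192 + 0.15·0.6808) ≈ 0.7378
After a geochemical assay='anomalous': P(ore) = 0.8·0.7378 / (0.8·0.7378 + 0.35·0.2622) ≈ 0.8654

0.865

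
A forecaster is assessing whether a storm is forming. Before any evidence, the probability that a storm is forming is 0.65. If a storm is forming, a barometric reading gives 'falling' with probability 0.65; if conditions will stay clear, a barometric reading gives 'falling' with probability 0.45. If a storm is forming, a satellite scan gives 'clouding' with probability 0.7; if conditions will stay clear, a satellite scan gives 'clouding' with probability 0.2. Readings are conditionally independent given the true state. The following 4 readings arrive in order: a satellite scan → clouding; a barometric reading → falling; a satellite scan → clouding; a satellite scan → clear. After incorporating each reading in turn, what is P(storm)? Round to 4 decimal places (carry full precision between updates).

0.9249

After a satellite scan='clouding': P(storm) = 0.7·0.6500 / (0.7·0.6500 + 0.2·0.3500) ≈ 0.8667
After a barometric reading='falling': P(storm) = 0.65·0.8667 / (0.65·0.8667 + 0.45·0.1333) ≈ 0.9037
After a satellite scan='clouding': P(storm) = 0.7·0.9037 / (0.7·0.9037 + 0.2·0.0963) ≈ 0.9705
After a satellite scan='clear': P(storm) = 0.3·0.9705 / (0.3·0.9705 + 0.8·0.0295) ≈ 0.9249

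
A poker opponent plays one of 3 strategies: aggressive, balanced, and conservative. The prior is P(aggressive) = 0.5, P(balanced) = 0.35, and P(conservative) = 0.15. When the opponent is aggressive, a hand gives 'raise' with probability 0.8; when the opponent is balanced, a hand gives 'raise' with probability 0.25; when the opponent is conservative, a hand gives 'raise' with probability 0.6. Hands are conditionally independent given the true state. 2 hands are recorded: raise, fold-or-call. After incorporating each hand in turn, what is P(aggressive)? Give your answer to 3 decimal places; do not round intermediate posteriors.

After 'raise': normaliser = 0.8·0.5000 + 0.25·0.3500 + 0.6·0.1500; P(aggressive) ≈ 0.6926, P(balanced) ≈ 0.1515, P(conservative) ≈ 0.1558
After 'fold-or-call': normaliser = 0.2·0.6926 + 0.75·0.1515 + 0.4·0.1558; P(aggressive) ≈ 0.4405, P(balanced) ≈ 0.3613, P(conservative) ≈ 0.1982

0.440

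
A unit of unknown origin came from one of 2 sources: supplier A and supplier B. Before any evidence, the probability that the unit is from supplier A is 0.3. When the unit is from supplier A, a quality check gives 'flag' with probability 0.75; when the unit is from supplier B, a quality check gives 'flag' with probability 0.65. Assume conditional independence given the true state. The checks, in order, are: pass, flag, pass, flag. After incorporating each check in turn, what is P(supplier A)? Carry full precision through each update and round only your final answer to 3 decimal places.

0.225

Apply Bayes' rule sequentially, carrying P(supplier A) forward.
After 'pass': P(supplier A) = 0.25·0.3000 / (0.25·0.3000 + 0.35·0.7000) ≈ 0.2344
After 'flag': P(supplier A) = 0.75·0.2344 / (0.75·0.2344 + 0.65·0.7656) ≈ 0.2610
After 'pass': P(supplier A) = 0.25·0.2610 / (0.25·0.2610 + 0.35·0.7390) ≈ 0.2015
After 'flag': P(supplier A) = 0.75·0.2015 / (0.75·0.2015 + 0.65·0.7985) ≈ 0.2255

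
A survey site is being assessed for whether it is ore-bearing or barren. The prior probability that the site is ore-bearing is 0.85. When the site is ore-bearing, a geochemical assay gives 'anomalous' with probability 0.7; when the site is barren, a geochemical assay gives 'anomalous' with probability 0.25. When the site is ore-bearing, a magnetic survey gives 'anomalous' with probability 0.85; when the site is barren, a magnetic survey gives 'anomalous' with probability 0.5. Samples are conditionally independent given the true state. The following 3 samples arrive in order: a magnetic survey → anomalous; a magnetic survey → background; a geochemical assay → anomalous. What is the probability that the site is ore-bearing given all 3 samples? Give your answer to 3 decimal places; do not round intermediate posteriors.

After a magnetic survey='anomalous': P(ore) = 0.85·0.8500 / (0.85·0.8500 + 0.5·0.1500) ≈ 0.9060
After a magnetic survey='background': P(ore) = 0.15·0.9060 / (0.15·0.9060 + 0.5·0.0940) ≈ 0.7429
After a geochemical assay='anomalous': P(ore) = 0.7·0.7429 / (0.7·0.7429 + 0.25·0.2571) ≈ 0.8900

0.890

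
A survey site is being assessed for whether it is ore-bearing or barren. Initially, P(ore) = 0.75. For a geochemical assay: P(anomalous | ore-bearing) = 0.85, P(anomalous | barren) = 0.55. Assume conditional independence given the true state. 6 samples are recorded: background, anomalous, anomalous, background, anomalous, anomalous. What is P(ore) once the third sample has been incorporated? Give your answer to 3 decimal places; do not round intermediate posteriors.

0.705

Apply Bayes' rule sequentially, carrying P(ore) forward.
After 'background': P(ore) = 0.15·0.7500 / (0.15·0.7500 + 0.45·0.2500) ≈ 0.5000
After 'anomalous': P(ore) = 0.85·0.5000 / (0.85·0.5000 + 0.55·0.5000) ≈ 0.6071
After 'anomalous': P(ore) = 0.85·0.6071 / (0.85·0.6071 + 0.55·0.3929) ≈ 0.7049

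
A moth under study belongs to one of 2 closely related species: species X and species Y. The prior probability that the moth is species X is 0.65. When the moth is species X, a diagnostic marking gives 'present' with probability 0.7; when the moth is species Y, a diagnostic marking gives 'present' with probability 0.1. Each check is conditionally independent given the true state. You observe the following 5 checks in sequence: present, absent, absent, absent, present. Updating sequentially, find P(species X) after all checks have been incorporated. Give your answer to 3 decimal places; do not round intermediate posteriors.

0.771

After 'present': P(species X) = 0.7·0.6500 / (0.7·0.6500 + 0.1·0.3500) ≈ 0.9286
After 'absent': P(species X) = 0.3·0.9286 / (0.3·0.9286 + 0.9·0.0714) ≈ 0.8125
After 'absent': P(species X) = 0.3·0.8125 / (0.3·0.8125 + 0.9·0.1875) ≈ 0.5909
After 'absent': P(species X) = 0.3·0.5909 / (0.3·0.5909 + 0.9·0.4091) ≈ 0.3250
After 'present': P(species X) = 0.7·0.3250 / (0.7·0.3250 + 0.1·0.6750) ≈ 0.7712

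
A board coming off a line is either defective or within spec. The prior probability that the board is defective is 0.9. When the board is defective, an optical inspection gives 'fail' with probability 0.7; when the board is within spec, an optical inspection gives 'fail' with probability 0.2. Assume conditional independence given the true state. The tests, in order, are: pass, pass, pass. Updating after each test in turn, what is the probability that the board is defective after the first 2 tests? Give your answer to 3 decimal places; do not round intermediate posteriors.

After 'pass': P(defective) = 0.3·0.9000 / (0.3·0.9000 + 0.8·0.1000) ≈ 0.7714
After 'pass': P(defective) = 0.3·0.7714 / (0.3·0.7714 + 0.8·0.2286) ≈ 0.5586

0.559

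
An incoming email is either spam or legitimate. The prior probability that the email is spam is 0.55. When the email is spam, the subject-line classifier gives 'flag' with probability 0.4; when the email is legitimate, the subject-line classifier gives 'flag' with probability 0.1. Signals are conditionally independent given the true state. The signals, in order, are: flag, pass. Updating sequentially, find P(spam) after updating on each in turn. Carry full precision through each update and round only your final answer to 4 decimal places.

After 'flag': P(spam) = 0.4·0.5500 / (0.4·0.5500 + 0.1·0.4500) ≈ 0.8302
After 'pass': P(spam) = 0.6·0.8302 / (0.6·0.8302 + 0.9·0.1698) ≈ 0.7652

0.7652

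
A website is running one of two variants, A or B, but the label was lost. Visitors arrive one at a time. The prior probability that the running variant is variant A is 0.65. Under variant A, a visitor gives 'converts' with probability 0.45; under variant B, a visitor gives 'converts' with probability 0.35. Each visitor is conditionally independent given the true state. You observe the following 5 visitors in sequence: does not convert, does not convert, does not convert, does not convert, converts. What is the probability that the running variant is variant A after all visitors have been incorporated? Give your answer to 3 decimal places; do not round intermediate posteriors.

Each posterior becomes the prior for the next update.
After 'does not convert': P(A) = 0.55·0.6500 / (0.55·0.6500 + 0.65·0.3500) ≈ 0.6111
After 'does not convert': P(A) = 0.55·0.6111 / (0.55·0.6111 + 0.65·0.3889) ≈ 0.5708
After 'does not convert': P(A) = 0.55·0.5708 / (0.55·0.5708 + 0.65·0.4292) ≈ 0.5294
After 'does not convert': P(A) = 0.55·0.5294 / (0.55·0.5294 + 0.65·0.4706) ≈ 0.4877
After 'converts': P(A) = 0.45·0.4877 / (0.45·0.4877 + 0.35·0.5123) ≈ 0.5504

0.550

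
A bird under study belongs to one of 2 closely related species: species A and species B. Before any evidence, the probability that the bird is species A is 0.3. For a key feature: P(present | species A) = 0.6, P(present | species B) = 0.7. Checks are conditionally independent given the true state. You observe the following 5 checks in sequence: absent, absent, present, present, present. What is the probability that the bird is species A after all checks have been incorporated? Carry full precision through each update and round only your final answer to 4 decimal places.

0.3242

After 'absent': P(species A) = 0.4·0.3000 / (0.4·0.3000 + 0.3·0.7000) ≈ 0.3636
After 'absent': P(species A) = 0.4·0.3636 / (0.4·0.3636 + 0.3·0.6364) ≈ 0.4324
After 'present': P(species A) = 0.6·0.4324 / (0.6·0.4324 + 0.7·0.5676) ≈ 0.3951
After 'present': P(species A) = 0.6·0.3951 / (0.6·0.3951 + 0.7·0.6049) ≈ 0.3589
After 'present': P(species A) = 0.6·0.3589 / (0.6·0.3589 + 0.7·0.6411) ≈ 0.3242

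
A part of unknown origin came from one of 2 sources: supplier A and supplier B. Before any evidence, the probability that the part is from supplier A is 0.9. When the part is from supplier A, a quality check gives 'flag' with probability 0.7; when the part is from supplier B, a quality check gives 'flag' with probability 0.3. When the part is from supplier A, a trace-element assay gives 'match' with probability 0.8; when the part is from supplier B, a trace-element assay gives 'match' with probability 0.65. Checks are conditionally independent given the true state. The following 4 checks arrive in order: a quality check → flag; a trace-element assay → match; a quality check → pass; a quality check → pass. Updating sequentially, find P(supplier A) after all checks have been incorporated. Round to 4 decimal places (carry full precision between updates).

0.8260

Apply Bayes' rule sequentially, carrying P(supplier A) forward.
After a quality check='flag': P(supplier A) = 0.7·0.9000 / (0.7·0.9000 + 0.3·0.1000) ≈ 0.9545
After a trace-element assay='match': P(supplier A) = 0.8·0.9545 / (0.8·0.9545 + 0.65·0.0455) ≈ 0.9628
After a quality check='pass': P(supplier A) = 0.3·0.9628 / (0.3·0.9628 + 0.7·0.0372) ≈ 0.9172
After a quality check='pass': P(supplier A) = 0.3·0.9172 / (0.3·0.9172 + 0.7·0.0828) ≈ 0.8260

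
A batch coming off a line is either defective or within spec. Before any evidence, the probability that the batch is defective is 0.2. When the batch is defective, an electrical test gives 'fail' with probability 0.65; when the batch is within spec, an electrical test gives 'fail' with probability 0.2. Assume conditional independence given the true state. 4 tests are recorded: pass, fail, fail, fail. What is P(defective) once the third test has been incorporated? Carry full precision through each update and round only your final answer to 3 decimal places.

After 'pass': P(defective) = 0.35·0.2000 / (0.35·0.2000 + 0.8·0.8000) ≈ 0.0986
After 'fail': P(defective) = 0.65·0.0986 / (0.65·0.0986 + 0.2·0.9014) ≈ 0.2622
After 'fail': P(defective) = 0.65·0.2622 / (0.65·0.2622 + 0.2·0.7378) ≈ 0.5360

0.536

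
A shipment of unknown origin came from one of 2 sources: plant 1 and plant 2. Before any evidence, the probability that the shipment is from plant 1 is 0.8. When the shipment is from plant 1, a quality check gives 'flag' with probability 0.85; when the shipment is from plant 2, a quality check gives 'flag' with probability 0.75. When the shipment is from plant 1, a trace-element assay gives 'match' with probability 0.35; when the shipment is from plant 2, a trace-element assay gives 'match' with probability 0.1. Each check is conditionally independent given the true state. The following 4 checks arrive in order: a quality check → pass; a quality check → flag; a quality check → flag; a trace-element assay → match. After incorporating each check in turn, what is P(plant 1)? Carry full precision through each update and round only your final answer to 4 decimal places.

0.9152

After a quality check='pass': P(plant 1) = 0.15·0.8000 / (0.15·0.8000 + 0.25·0.2000) ≈ 0.7059
After a quality check='flag': P(plant 1) = 0.85·0.7059 / (0.85·0.7059 + 0.75·0.2941) ≈ 0.7312
After a quality check='flag': P(plant 1) = 0.85·0.7312 / (0.85·0.7312 + 0.75·0.2688) ≈ 0.7551
After a trace-element assay='match': P(plant 1) = 0.35·0.7551 / (0.35·0.7551 + 0.1·0.2449) ≈ 0.9152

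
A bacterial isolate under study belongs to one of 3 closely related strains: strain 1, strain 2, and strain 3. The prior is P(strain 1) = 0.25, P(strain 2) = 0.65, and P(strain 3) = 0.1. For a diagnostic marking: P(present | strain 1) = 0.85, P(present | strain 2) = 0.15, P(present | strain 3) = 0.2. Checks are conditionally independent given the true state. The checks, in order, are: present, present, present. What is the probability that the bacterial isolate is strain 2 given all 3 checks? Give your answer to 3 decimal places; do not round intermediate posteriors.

Apply Bayes' rule sequentially, carrying P(strain 2) forward.
After 'present': normaliser = 0.85·0.2500 + 0.15·0.6500 + 0.2·0.1000; P(strain 1) ≈ 0.6439, P(strain 2) ≈ 0.2955, P(strain 3) ≈ 0.0606
After 'present': normaliser = 0.85·0.6439 + 0.15·0.2955 + 0.2·0.0606; P(strain 1) ≈ 0.9065, P(strain 2) ≈ 0.0734, P(strain 3) ≈ 0.0201
After 'present': normaliser = 0.85·0.9065 + 0.15·0.0734 + 0.2·0.0201; P(strain 1) ≈ 0.9809, P(strain 2) ≈ 0.0140, P(strain 3) ≈ 0.0051

0.014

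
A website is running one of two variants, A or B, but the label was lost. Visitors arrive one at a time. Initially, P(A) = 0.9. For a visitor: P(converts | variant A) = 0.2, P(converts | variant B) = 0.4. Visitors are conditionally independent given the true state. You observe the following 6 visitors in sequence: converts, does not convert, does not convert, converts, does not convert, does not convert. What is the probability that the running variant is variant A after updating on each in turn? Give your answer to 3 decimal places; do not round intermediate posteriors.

0.877

After 'converts': P(A) = 0.2·0.9000 / (0.2·0.9000 + 0.4·0.1000) ≈ 0.8182
After 'does not convert': P(A) = 0.8·0.8182 / (0.8·0.8182 + 0.6·0.1818) ≈ 0.8571
After 'does not convert': P(A) = 0.8·0.8571 / (0.8·0.8571 + 0.6·0.1429) ≈ 0.8889
After 'converts': P(A) = 0.2·0.8889 / (0.2·0.8889 + 0.4·0.1111) ≈ 0.8000
After 'does not convert': P(A) = 0.8·0.8000 / (0.8·0.8000 + 0.6·0.2000) ≈ 0.8421
After 'does not convert': P(A) = 0.8·0.8421 / (0.8·0.8421 + 0.6·0.1579) ≈ 0.8767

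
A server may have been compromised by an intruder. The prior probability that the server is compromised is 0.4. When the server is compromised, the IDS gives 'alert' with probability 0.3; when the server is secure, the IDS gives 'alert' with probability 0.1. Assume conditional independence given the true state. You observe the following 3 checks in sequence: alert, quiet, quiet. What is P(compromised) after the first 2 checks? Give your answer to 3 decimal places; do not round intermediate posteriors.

0.609

After 'alert': P(compromised) = 0.3·0.4000 / (0.3·0.4000 + 0.1·0.6000) ≈ 0.6667
After 'quiet': P(compromised) = 0.7·0.6667 / (0.7·0.6667 + 0.9·0.3333) ≈ 0.6087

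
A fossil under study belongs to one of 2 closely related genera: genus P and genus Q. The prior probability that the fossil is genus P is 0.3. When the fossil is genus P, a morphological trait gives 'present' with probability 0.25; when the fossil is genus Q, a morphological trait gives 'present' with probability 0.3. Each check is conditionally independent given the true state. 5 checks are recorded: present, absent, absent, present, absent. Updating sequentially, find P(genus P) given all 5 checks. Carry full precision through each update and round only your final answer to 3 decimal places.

After 'present': P(genus P) = 0.25·0.3000 / (0.25·0.3000 + 0.3·0.7000) ≈ 0.2632
After 'absent': P(genus P) = 0.75·0.2632 / (0.75·0.2632 + 0.7·0.7368) ≈ 0.2768
After 'absent': P(genus P) = 0.75·0.2768 / (0.75·0.2768 + 0.7·0.7232) ≈ 0.2908
After 'present': P(genus P) = 0.25·0.2908 / (0.25·0.2908 + 0.3·0.7092) ≈ 0.2547
After 'absent': P(genus P) = 0.75·0.2547 / (0.75·0.2547 + 0.7·0.7453) ≈ 0.2680

0.268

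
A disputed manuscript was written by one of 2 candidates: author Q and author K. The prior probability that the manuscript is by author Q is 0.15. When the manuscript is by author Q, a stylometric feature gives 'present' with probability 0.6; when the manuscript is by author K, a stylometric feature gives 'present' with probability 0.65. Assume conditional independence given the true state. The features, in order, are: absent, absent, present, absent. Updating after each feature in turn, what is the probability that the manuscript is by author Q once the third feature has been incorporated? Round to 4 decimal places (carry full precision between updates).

Each posterior becomes the prior for the next update.
After 'absent': P(author Q) = 0.4·0.1500 / (0.4·0.1500 + 0.35·0.8500) ≈ 0.1678
After 'absent': P(author Q) = 0.4·0.1678 / (0.4·0.1678 + 0.35·0.8322) ≈ 0.1873
After 'present': P(author Q) = 0.6·0.1873 / (0.6·0.1873 + 0.65·0.8127) ≈ 0.1754

0.1754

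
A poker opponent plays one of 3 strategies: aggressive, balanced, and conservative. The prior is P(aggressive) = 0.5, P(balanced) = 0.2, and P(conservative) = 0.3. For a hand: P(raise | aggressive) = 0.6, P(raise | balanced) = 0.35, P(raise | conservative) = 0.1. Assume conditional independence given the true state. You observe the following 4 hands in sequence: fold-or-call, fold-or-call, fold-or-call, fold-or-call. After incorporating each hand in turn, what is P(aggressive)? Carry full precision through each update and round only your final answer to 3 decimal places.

0.052

Each posterior becomes the prior for the next update.
After 'fold-or-call': normaliser = 0.4·0.5000 + 0.65·0.2000 + 0.9·0.3000; P(aggressive) ≈ 0.3333, P(balanced) ≈ 0.2167, P(conservative) ≈ 0.4500
After 'fold-or-call': normaliser = 0.4·0.3333 + 0.65·0.2167 + 0.9·0.4500; P(aggressive) ≈ 0.1963, P(balanced) ≈ 0.2074, P(conservative) ≈ 0.5963
After 'fold-or-call': normaliser = 0.4·0.1963 + 0.65·0.2074 + 0.9·0.5963; P(aggressive) ≈ 0.1047, P(balanced) ≈ 0.1797, P(conservative) ≈ 0.7156
After 'fold-or-call': normaliser = 0.4·0.1047 + 0.65·0.1797 + 0.9·0.7156; P(aggressive) ≈ 0.0522, P(balanced) ≈ 0.1455, P(conservative) ≈ 0.8023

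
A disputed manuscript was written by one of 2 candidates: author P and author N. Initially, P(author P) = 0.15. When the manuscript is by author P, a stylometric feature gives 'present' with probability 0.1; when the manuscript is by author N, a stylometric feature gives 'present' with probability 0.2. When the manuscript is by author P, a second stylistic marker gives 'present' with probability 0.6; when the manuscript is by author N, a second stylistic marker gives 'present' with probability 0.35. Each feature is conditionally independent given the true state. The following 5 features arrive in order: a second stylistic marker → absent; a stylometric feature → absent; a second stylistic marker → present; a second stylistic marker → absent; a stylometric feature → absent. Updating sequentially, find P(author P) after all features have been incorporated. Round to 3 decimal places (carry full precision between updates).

0.127

Each posterior becomes the prior for the next update.
After a second stylistic marker='absent': P(author P) = 0.4·0.1500 / (0.4·0.1500 + 0.65·0.8500) ≈ 0.0980
After a stylometric feature='absent': P(author P) = 0.9·0.0980 / (0.9·0.0980 + 0.8·0.9020) ≈ 0.1089
After a second stylistic marker='present': P(author P) = 0.6·0.1089 / (0.6·0.1089 + 0.35·0.8911) ≈ 0.1732
After a second stylistic marker='absent': P(author P) = 0.4·0.1732 / (0.4·0.1732 + 0.65·0.8268) ≈ 0.1142
After a stylometric feature='absent': P(author P) = 0.9·0.1142 / (0.9·0.1142 + 0.8·0.8858) ≈ 0.1266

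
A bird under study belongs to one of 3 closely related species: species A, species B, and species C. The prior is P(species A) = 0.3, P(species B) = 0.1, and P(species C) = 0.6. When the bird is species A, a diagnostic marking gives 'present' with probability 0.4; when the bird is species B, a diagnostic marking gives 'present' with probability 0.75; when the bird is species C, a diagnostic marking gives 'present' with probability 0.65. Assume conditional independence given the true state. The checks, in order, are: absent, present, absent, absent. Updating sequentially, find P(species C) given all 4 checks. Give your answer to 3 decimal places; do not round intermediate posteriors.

After 'absent': normaliser = 0.6·0.3000 + 0.25·0.1000 + 0.35·0.6000; P(species A) ≈ 0.4337, P(species B) ≈ 0.0602, P(species C) ≈ 0.5060
After 'present': normaliser = 0.4·0.4337 + 0.75·0.0602 + 0.65·0.5060; P(species A) ≈ 0.3168, P(species B) ≈ 0.0825, P(species C) ≈ 0.6007
After 'absent': normaliser = 0.6·0.3168 + 0.25·0.0825 + 0.35·0.6007; P(species A) ≈ 0.4516, P(species B) ≈ 0.0490, P(species C) ≈ 0.4994
After 'absent': normaliser = 0.6·0.4516 + 0.25·0.0490 + 0.35·0.4994; P(species A) ≈ 0.5916, P(species B) ≈ 0.0267, P(species C) ≈ 0.3816

0.382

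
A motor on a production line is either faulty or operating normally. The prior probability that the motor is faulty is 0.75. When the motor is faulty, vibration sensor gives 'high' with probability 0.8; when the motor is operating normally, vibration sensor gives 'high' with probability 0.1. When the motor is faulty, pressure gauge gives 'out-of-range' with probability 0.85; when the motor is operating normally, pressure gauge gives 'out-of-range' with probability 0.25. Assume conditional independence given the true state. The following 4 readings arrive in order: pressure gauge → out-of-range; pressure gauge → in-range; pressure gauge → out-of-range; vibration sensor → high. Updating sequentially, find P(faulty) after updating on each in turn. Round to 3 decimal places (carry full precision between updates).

After pressure gauge='out-of-range': P(faulty) = 0.85·0.7500 / (0.85·0.7500 + 0.25·0.2500) ≈ 0.9107
After pressure gauge='in-range': P(faulty) = 0.15·0.9107 / (0.15·0.9107 + 0.75·0.0893) ≈ 0.6711
After pressure gauge='out-of-range': P(faulty) = 0.85·0.6711 / (0.85·0.6711 + 0.25·0.3289) ≈ 0.8740
After vibration sensor='high': P(faulty) = 0.8·0.8740 / (0.8·0.8740 + 0.1·0.1260) ≈ 0.9823

0.982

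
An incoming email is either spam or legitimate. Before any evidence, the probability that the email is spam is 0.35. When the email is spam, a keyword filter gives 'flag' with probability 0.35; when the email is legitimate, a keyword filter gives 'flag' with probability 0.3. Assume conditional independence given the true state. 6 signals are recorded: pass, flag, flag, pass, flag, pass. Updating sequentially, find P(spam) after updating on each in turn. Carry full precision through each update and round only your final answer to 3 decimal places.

Each posterior becomes the prior for the next update.
After 'pass': P(spam) = 0.65·0.3500 / (0.65·0.3500 + 0.7·0.6500) ≈ 0.3333
After 'flag': P(spam) = 0.35·0.3333 / (0.35·0.3333 + 0.3·0.6667) ≈ 0.3684
After 'flag': P(spam) = 0.35·0.3684 / (0.35·0.3684 + 0.3·0.6316) ≈ 0.4050
After 'pass': P(spam) = 0.65·0.4050 / (0.65·0.4050 + 0.7·0.5950) ≈ 0.3872
After 'flag': P(spam) = 0.35·0.3872 / (0.35·0.3872 + 0.3·0.6128) ≈ 0.4244
After 'pass': P(spam) = 0.65·0.4244 / (0.65·0.4244 + 0.7·0.5756) ≈ 0.4064

0.406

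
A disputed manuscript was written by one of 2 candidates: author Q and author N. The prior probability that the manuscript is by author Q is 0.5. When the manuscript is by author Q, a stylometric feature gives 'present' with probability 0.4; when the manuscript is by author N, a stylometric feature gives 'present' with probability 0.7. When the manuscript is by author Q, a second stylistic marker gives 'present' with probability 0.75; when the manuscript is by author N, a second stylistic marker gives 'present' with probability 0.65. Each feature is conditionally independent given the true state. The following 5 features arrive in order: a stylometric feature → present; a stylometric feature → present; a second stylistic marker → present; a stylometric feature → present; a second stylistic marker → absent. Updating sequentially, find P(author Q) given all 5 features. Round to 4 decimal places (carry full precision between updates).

After a stylometric feature='present': P(author Q) = 0.4·0.5000 / (0.4·0.5000 + 0.7·0.5000) ≈ 0.3636
After a stylometric feature='present': P(author Q) = 0.4·0.3636 / (0.4·0.3636 + 0.7·0.6364) ≈ 0.2462
After a second stylistic marker='present': P(author Q) = 0.75·0.2462 / (0.75·0.2462 + 0.65·0.7538) ≈ 0.2737
After a stylometric feature='present': P(author Q) = 0.4·0.2737 / (0.4·0.2737 + 0.7·0.7263) ≈ 0.1772
After a second stylistic marker='absent': P(author Q) = 0.25·0.1772 / (0.25·0.1772 + 0.35·0.8228) ≈ 0.1333

0.1333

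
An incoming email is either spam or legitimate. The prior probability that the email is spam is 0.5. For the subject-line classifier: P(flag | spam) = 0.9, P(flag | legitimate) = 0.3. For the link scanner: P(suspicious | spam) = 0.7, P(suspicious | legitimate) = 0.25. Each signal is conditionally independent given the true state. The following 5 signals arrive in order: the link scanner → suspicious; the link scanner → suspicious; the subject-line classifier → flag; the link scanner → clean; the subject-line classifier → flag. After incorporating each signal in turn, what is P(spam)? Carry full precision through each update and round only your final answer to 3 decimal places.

0.966

Each posterior becomes the prior for the next update.
After the link scanner='suspicious': P(spam) = 0.7·0.5000 / (0.7·0.5000 + 0.25·0.5000) ≈ 0.7368
After the link scanner='suspicious': P(spam) = 0.7·0.7368 / (0.7·0.7368 + 0.25·0.2632) ≈ 0.8869
After the subject-line classifier='flag': P(spam) = 0.9·0.8869 / (0.9·0.8869 + 0.3·0.1131) ≈ 0.9592
After the link scanner='clean': P(spam) = 0.3·0.9592 / (0.3·0.9592 + 0.75·0.0408) ≈ 0.9039
After the subject-line classifier='flag': P(spam) = 0.9·0.9039 / (0.9·0.9039 + 0.3·0.0961) ≈ 0.9658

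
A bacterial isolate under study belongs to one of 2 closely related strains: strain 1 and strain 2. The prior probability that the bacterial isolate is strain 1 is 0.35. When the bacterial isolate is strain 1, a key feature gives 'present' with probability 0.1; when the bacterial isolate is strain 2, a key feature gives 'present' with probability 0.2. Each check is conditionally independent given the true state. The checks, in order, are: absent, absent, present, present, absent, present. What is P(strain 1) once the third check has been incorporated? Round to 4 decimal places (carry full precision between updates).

After 'absent': P(strain 1) = 0.9·0.3500 / (0.9·0.3500 + 0.8·0.6500) ≈ 0.3772
After 'absent': P(strain 1) = 0.9·0.3772 / (0.9·0.3772 + 0.8·0.6228) ≈ 0.4053
After 'present': P(strain 1) = 0.1·0.4053 / (0.1·0.4053 + 0.2·0.5947) ≈ 0.2541

0.2541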